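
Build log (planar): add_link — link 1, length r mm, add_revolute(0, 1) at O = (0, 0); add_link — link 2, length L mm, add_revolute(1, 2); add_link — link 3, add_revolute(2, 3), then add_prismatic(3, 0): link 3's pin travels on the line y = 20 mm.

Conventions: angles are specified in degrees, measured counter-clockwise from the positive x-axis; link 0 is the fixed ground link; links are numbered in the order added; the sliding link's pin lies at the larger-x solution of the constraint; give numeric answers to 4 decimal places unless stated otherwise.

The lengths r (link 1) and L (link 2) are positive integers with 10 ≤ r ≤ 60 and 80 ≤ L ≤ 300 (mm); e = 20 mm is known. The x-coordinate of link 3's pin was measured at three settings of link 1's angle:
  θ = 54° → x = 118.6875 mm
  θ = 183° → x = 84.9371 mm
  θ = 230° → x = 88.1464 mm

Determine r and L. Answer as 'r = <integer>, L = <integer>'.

constraint per measurement: (x − r cos θ)² + (r sin θ − e)² = L²
subtracting the θ₁ and θ₂ equations cancels the r² and L² terms:
r = (x₁² − x₂²) / (2[(x₁cos θ₁ + e sin θ₁) − (x₂cos θ₂ + e sin θ₂)]) = 20.0000 → r = 20
L² = (x₁ − r cos θ₁)² + (r sin θ₁ − e)² = 11448.9986 → L = 107.0000 → L = 107
check at θ₃=230°: x = 88.1464 (printed 88.1464) ✓

r = 20, L = 107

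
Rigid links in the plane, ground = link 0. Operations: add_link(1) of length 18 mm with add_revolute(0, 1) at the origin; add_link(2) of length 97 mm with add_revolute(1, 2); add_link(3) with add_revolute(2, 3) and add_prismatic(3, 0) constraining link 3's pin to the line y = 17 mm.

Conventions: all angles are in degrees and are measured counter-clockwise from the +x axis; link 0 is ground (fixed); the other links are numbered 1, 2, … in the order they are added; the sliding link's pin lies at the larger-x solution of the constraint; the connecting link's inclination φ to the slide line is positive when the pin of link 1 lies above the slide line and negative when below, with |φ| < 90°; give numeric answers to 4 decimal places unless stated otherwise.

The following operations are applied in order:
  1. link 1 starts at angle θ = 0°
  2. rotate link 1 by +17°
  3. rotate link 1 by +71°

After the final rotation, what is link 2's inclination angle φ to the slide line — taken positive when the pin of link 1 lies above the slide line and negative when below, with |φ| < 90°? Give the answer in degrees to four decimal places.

geometry: r = 18 mm, L = 97 mm, e = 17 mm; θ starts at 0°
rotate link 1 by +17°: θ ← 0° +17° = 17°
rotate link 1 by +71°: θ ← 17° +71° = 88°
h = r sin θ − e = 17.989035 − 17 = 0.989035
sin φ = h / L = 0.989035 / 97 = 0.01019624
φ = arcsin(0.01019624) = 0.584211°

0.5842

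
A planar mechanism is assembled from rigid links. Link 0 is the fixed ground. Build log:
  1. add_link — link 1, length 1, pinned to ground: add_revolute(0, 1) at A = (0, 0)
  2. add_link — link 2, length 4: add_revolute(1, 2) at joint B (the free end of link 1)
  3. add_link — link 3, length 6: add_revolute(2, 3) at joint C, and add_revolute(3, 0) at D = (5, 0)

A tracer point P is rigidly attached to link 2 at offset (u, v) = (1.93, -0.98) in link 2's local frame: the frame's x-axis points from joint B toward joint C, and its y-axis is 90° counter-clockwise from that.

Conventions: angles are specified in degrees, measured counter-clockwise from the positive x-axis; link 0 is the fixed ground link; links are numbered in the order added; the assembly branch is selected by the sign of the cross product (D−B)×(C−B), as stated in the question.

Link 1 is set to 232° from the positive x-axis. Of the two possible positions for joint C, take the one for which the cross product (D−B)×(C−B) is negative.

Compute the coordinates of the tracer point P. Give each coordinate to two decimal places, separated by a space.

A=(0,0), D=(5.00,0)
B = A + 1.00·(cos232°, sin232°) = (-0.6157, -0.7880)
|BD| = 5.6707
circle(B,4.00) ∩ circle(D,6.00): a=1.0719, h=3.8537
  candidates: C₊=(-0.0897,3.1773) cross=21.853; C₋=(0.9813,-4.4554) cross=-21.853
  branch - wants cross < 0 → take C=(0.9813,-4.4554) (cross=-21.853)
ex = (C−B)/|BC| = (0.3993,-0.9168); ey = (0.9168,0.3993)
P = B + 1.93·ex + -0.98·ey = (-0.7436,-2.9488)

-0.74 -2.95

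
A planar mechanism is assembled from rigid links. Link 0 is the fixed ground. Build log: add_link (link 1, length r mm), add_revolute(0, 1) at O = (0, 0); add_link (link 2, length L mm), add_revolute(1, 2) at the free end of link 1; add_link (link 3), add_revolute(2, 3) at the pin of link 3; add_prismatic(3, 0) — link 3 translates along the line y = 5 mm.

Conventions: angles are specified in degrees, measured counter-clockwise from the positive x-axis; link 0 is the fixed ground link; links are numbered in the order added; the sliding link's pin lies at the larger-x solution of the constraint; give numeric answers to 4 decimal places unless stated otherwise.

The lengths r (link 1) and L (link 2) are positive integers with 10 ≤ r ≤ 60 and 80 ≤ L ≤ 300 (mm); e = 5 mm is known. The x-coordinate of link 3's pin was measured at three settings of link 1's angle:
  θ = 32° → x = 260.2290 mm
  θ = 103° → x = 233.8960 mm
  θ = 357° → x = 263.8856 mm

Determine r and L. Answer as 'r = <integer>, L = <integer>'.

constraint per measurement: (x − r cos θ)² + (r sin θ − e)² = L²
subtracting the θ₁ and θ₂ equations cancels the r² and L² terms:
r = (x₁² − x₂²) / (2[(x₁cos θ₁ + e sin θ₁) − (x₂cos θ₂ + e sin θ₂)]) = 23.9999 → r = 24
L² = (x₁ − r cos θ₁)² + (r sin θ₁ − e)² = 57599.9898 → L = 240.0000 → L = 240
check at θ₃=357°: x = 263.8856 (printed 263.8856) ✓

r = 24, L = 240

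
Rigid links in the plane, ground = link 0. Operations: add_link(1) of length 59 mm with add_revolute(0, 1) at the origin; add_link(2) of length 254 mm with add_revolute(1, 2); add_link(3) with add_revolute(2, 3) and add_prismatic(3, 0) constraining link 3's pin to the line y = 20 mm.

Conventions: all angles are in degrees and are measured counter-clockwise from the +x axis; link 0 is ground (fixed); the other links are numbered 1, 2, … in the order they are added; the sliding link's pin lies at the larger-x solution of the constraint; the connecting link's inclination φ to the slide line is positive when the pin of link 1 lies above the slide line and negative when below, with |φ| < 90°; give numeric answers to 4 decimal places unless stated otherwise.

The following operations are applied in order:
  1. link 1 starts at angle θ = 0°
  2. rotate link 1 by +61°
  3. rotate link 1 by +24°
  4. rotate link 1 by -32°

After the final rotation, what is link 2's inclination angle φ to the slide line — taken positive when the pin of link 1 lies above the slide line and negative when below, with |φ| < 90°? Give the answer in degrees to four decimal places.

geometry: r = 59 mm, L = 254 mm, e = 20 mm; θ starts at 0°
rotate link 1 by +61°: θ ← 0° +61° = 61°
rotate link 1 by +24°: θ ← 61° +24° = 85°
rotate link 1 by -32°: θ ← 85° -32° = 53°
h = r sin θ − e = 47.119495 − 20 = 27.119495
sin φ = h / L = 27.119495 / 254 = 0.10676967
φ = arcsin(0.10676967) = 6.129134°

6.1291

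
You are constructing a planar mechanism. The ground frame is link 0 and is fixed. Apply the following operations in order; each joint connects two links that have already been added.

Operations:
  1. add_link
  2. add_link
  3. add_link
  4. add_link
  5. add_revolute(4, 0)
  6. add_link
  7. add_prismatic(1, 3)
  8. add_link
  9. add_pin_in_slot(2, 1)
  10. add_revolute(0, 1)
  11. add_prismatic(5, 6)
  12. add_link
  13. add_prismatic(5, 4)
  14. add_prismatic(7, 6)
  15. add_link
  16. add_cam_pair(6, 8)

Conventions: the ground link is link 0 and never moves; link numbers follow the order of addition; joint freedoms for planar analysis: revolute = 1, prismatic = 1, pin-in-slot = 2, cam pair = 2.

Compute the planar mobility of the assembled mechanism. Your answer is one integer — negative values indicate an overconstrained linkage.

ground; <1,0,0>
#1 <2,0,0>
#2 <3,0,0>
#3 <4,0,0>
#4 <5,0,0>
R:4↔0 J1 <5,1,0>
#5 <6,1,0>
P:1↔3 J1 <6,2,0>
#6 <7,2,0>
PS:2↔1 J2 <7,2,1>
R:0↔1 J1 <7,3,1>
P:5↔6 J1 <7,4,1>
#7 <8,4,1>
P:5↔4 J1 <8,5,1>
P:7↔6 J1 <8,6,1>
#8 <9,6,1>
C:6↔8 J2 <9,6,2>
3×8 − 2×6 − 1×2 = 10

M = 10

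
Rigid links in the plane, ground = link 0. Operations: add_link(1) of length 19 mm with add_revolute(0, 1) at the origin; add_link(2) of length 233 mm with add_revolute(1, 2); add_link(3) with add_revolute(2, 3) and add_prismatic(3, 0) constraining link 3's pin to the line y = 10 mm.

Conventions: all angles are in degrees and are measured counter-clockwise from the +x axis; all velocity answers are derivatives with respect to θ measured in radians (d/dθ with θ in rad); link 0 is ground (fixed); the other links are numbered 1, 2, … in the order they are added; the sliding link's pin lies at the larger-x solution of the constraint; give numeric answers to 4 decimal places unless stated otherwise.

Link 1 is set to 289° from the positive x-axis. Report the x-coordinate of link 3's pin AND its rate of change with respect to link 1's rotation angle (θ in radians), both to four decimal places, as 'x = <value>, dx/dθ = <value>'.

geometry: r = 19 mm, L = 233 mm, e = 10 mm
crank pin P = (r cos θ, r sin θ) = (6.185795, -17.964853)
h = r sin θ − e = -17.964853 − 10 = -27.964853
x = r cos θ + √(L² − h²) = 6.185795 + 231.315730 = 237.501525
dx/dθ = −r sin θ − h·r cos θ/√(L² − h²) (θ in radians; h = -27.964853) = 18.712683

x = 237.5015, dx/dθ = 18.7127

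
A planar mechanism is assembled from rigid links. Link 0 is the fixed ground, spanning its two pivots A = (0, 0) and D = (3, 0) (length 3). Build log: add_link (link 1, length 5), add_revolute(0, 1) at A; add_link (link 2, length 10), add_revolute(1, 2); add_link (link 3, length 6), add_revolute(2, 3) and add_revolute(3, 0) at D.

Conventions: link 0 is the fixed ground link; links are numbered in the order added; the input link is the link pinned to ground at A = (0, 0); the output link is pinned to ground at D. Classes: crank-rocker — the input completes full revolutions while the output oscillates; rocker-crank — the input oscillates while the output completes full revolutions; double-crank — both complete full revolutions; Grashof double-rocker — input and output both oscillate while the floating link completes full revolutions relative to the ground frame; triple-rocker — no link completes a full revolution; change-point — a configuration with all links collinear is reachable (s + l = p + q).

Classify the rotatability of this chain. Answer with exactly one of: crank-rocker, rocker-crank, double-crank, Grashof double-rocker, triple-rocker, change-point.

lengths: ground=3, input=5, coupler=10, output=6
sorted: s=3 (shortest), l=10 (longest), p+q=11
s + l = 13 vs p + q = 11
s + l > p + q → non-Grashof → no link fully rotates → triple-rocker

triple-rocker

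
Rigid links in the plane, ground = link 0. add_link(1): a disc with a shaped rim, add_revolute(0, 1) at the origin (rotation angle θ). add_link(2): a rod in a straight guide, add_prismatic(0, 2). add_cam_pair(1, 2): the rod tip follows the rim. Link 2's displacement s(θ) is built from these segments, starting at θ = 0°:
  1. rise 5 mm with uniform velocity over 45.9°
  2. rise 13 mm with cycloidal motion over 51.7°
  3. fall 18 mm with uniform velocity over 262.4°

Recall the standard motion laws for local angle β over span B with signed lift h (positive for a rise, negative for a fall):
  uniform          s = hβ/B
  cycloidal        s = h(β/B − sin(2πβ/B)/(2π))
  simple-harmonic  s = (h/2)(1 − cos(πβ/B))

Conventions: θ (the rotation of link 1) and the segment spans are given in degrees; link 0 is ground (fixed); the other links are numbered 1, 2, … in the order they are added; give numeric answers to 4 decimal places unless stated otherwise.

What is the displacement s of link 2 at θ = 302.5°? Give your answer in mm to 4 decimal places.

segment 1 (0° to 45.9°, uniform, h = 5) is passed completely: s = 0.0000 + (5) = 5.0000
segment 2 (45.9° to 97.6°, cycloidal, h = 13) is passed completely: s = 5.0000 + (13) = 18.0000
θ = 302.5° falls in segment 3 (97.6° to 360°, uniform, h = -18): β = 302.5 − 97.6 = 204.9°, B = 262.4°; Δs = -18·204.9/262.4 = -14.0556; s = 18.0000 − 14.0556 = 3.9444

3.9444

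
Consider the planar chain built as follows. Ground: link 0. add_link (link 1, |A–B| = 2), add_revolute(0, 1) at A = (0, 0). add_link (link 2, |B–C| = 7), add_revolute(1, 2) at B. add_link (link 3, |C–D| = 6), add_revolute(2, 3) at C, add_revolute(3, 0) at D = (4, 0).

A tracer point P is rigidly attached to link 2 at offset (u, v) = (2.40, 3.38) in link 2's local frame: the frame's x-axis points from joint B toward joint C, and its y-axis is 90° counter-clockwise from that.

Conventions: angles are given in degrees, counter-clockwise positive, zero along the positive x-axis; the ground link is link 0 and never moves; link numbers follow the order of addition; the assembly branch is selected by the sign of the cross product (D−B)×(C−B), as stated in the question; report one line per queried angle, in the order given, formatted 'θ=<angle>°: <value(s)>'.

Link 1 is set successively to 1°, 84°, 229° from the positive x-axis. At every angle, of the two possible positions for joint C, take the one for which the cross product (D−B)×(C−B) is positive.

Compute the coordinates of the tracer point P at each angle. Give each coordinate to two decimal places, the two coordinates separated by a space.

A=(0,0), D=(4.00,0)
θ=1°: B = A + 2.00·(cos1°, sin1°) = (1.9997, 0.0349)
θ=1°: |BD| = 2.0006
θ=1°: circle(B,7.00) ∩ circle(D,6.00): a=4.2493, h=5.5627
θ=1°:   candidates: C₊=(6.3454,5.5226) cross=11.129; C₋=(6.1513,-5.6011) cross=-11.129
θ=1°:   branch + wants cross > 0 → take C=(6.3454,5.5226) (cross=11.129)
θ=1°: ex = (C−B)/|BC| = (0.6208,0.7840); ey = (-0.7840,0.6208)
θ=1°: P = B + 2.40·ex + 3.38·ey = (0.8399,4.0148)
θ=84°: B = A + 2.00·(cos84°, sin84°) = (0.2091, 1.9890)
θ=84°: |BD| = 4.2811
θ=84°: circle(B,7.00) ∩ circle(D,6.00): a=3.6588, h=5.9676
θ=84°:   candidates: C₊=(6.2217,5.5735) cross=25.548; C₋=(0.6764,-4.9953) cross=-25.548
θ=84°:   branch + wants cross > 0 → take C=(6.2217,5.5735) (cross=25.548)
θ=84°: ex = (C−B)/|BC| = (0.8589,0.5121); ey = (-0.5121,0.8589)
θ=84°: P = B + 2.40·ex + 3.38·ey = (0.5397,6.1212)
θ=229°: B = A + 2.00·(cos229°, sin229°) = (-1.3121, -1.5094)
θ=229°: |BD| = 5.5224
θ=229°: circle(B,7.00) ∩ circle(D,6.00): a=3.9382, h=5.7871
θ=229°:   candidates: C₊=(0.8944,5.1337) cross=31.959; C₋=(4.0579,-5.9997) cross=-31.959
θ=229°:   branch + wants cross > 0 → take C=(0.8944,5.1337) (cross=31.959)
θ=229°: ex = (C−B)/|BC| = (0.3152,0.9490); ey = (-0.9490,0.3152)
θ=229°: P = B + 2.40·ex + 3.38·ey = (-3.7633,1.8337)

θ=1°: 0.84 4.01
θ=84°: 0.54 6.12
θ=229°: -3.76 1.83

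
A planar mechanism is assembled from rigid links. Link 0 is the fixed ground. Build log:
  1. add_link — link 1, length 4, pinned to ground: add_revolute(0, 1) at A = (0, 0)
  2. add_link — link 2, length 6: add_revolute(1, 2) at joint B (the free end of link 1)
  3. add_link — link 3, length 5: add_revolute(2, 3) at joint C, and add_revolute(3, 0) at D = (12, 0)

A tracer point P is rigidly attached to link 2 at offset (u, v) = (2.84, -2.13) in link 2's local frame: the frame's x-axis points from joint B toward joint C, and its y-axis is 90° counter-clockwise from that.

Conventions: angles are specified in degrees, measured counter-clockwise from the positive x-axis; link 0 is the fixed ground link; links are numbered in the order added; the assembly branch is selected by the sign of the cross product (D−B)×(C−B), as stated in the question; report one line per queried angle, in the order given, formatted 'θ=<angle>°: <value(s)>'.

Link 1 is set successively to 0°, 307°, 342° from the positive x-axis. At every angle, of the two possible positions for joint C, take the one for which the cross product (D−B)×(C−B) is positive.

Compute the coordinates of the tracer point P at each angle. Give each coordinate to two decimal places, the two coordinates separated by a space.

A=(0,0), D=(12.00,0)
θ=0°: B = A + 4.00·(cos0°, sin0°) = (4.0000, 0.0000)
θ=0°: |BD| = 8.0000
θ=0°: circle(B,6.00) ∩ circle(D,5.00): a=4.6875, h=3.7453
θ=0°:   candidates: C₊=(8.6875,3.7453) cross=29.962; C₋=(8.6875,-3.7453) cross=-29.962
θ=0°:   branch + wants cross > 0 → take C=(8.6875,3.7453) (cross=29.962)
θ=0°: ex = (C−B)/|BC| = (0.7812,0.6242); ey = (-0.6242,0.7812)
θ=0°: P = B + 2.84·ex + -2.13·ey = (7.5483,0.1087)
θ=307°: B = A + 4.00·(cos307°, sin307°) = (2.4073, -3.1945)
θ=307°: |BD| = 10.1107
θ=307°: circle(B,6.00) ∩ circle(D,5.00): a=5.5993, h=2.1558
θ=307°:   candidates: C₊=(7.0386,0.6200) cross=21.797; C₋=(8.4009,-3.4708) cross=-21.797
θ=307°:   branch + wants cross > 0 → take C=(7.0386,0.6200) (cross=21.797)
θ=307°: ex = (C−B)/|BC| = (0.7719,0.6358); ey = (-0.6358,0.7719)
θ=307°: P = B + 2.84·ex + -2.13·ey = (5.9536,-3.0331)
θ=342°: B = A + 4.00·(cos342°, sin342°) = (3.8042, -1.2361)
θ=342°: |BD| = 8.2885
θ=342°: circle(B,6.00) ∩ circle(D,5.00): a=4.8078, h=3.5896
θ=342°:   candidates: C₊=(8.0229,3.0304) cross=29.752; C₋=(9.0936,-4.0685) cross=-29.752
θ=342°:   branch + wants cross > 0 → take C=(8.0229,3.0304) (cross=29.752)
θ=342°: ex = (C−B)/|BC| = (0.7031,0.7111); ey = (-0.7111,0.7031)
θ=342°: P = B + 2.84·ex + -2.13·ey = (7.3157,-0.7143)

θ=0°: 7.55 0.11
θ=307°: 5.95 -3.03
θ=342°: 7.32 -0.71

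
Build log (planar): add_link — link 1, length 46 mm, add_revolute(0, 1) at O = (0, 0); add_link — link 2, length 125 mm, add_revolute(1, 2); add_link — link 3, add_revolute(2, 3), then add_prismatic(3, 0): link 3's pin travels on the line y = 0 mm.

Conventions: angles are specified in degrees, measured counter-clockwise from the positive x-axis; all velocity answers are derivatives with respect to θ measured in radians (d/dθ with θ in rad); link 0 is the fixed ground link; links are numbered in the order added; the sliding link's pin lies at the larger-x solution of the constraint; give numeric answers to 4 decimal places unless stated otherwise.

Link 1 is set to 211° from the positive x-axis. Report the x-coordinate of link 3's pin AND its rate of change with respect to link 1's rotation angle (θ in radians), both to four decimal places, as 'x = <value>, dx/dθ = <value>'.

geometry: r = 46 mm, L = 125 mm, e = 0 mm
crank pin P = (r cos θ, r sin θ) = (-39.429696, -23.691751)
h = r sin θ − e = -23.691751 − 0 = -23.691751
x = r cos θ + √(L² − h²) = -39.429696 + 122.734270 = 83.304574
dx/dθ = −r sin θ − h·r cos θ/√(L² − h²) (θ in radians; h = -23.691751) = 16.080523

x = 83.3046, dx/dθ = 16.0805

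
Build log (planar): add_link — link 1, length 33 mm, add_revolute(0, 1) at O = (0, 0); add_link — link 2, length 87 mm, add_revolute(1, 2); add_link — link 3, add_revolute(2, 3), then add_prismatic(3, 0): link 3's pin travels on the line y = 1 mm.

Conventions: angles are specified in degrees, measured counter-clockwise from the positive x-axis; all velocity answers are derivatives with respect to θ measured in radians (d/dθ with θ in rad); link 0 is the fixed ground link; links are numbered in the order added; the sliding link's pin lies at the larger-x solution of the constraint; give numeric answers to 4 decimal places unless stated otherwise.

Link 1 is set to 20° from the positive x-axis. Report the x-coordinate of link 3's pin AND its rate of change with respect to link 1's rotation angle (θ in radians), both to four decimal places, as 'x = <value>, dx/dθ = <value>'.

geometry: r = 33 mm, L = 87 mm, e = 1 mm
crank pin P = (r cos θ, r sin θ) = (31.009856, 11.286665)
h = r sin θ − e = 11.286665 − 1 = 10.286665
x = r cos θ + √(L² − h²) = 31.009856 + 86.389725 = 117.399581
dx/dθ = −r sin θ − h·r cos θ/√(L² − h²) (θ in radians; h = 10.286665) = -14.979095

x = 117.3996, dx/dθ = -14.9791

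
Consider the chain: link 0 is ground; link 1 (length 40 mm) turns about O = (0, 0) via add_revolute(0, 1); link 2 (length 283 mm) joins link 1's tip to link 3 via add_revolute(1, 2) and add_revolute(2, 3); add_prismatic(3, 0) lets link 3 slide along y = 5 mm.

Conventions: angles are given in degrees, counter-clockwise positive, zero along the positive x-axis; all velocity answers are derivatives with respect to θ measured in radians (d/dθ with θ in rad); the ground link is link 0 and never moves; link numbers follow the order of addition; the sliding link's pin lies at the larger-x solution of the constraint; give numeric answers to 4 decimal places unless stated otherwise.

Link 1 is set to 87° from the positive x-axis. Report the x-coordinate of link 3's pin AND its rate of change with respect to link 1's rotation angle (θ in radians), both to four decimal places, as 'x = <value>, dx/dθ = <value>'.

geometry: r = 40 mm, L = 283 mm, e = 5 mm
crank pin P = (r cos θ, r sin θ) = (2.093438, 39.945181)
h = r sin θ − e = 39.945181 − 5 = 34.945181
x = r cos θ + √(L² − h²) = 2.093438 + 280.834176 = 282.927614
dx/dθ = −r sin θ − h·r cos θ/√(L² − h²) (θ in radians; h = 34.945181) = -40.205675

x = 282.9276, dx/dθ = -40.2057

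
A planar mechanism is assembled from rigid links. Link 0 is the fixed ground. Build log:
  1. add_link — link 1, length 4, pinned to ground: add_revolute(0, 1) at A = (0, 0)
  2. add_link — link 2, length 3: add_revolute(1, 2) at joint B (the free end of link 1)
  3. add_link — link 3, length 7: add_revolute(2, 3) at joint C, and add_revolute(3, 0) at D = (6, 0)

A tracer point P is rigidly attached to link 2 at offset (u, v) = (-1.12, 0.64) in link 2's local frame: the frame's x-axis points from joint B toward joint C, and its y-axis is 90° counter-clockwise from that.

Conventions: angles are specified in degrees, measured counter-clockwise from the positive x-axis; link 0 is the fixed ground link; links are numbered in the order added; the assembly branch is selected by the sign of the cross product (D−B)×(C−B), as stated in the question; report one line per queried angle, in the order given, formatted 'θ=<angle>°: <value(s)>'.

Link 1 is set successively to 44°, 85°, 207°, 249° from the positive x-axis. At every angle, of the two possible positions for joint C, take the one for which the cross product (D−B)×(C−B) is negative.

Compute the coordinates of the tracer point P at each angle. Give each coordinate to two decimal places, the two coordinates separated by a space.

A=(0,0), D=(6.00,0)
θ=44°: B = A + 4.00·(cos44°, sin44°) = (2.8774, 2.7786)
θ=44°: |BD| = 4.1799
θ=44°: circle(B,3.00) ∩ circle(D,7.00): a=-2.6948, h=1.3183
θ=44°:   candidates: C₊=(1.7405,5.5549) cross=5.510; C₋=(-0.0122,3.5852) cross=-5.510
θ=44°:   branch - wants cross < 0 → take C=(-0.0122,3.5852) (cross=-5.510)
θ=44°: ex = (C−B)/|BC| = (-0.9632,0.2689); ey = (-0.2689,-0.9632)
θ=44°: P = B + -1.12·ex + 0.64·ey = (3.7841,1.8611)
θ=85°: B = A + 4.00·(cos85°, sin85°) = (0.3486, 3.9848)
θ=85°: |BD| = 6.9149
θ=85°: circle(B,3.00) ∩ circle(D,7.00): a=0.5652, h=2.9463
θ=85°:   candidates: C₊=(2.5083,6.0670) cross=20.373; C₋=(-0.8873,1.2512) cross=-20.373
θ=85°:   branch - wants cross < 0 → take C=(-0.8873,1.2512) (cross=-20.373)
θ=85°: ex = (C−B)/|BC| = (-0.4120,-0.9112); ey = (0.9112,-0.4120)
θ=85°: P = B + -1.12·ex + 0.64·ey = (1.3932,4.7417)
θ=207°: B = A + 4.00·(cos207°, sin207°) = (-3.5640, -1.8160)
θ=207°: |BD| = 9.7349
θ=207°: circle(B,3.00) ∩ circle(D,7.00): a=2.8130, h=1.0426
θ=207°:   candidates: C₊=(-0.9949,-0.2669) cross=10.150; C₋=(-0.6059,-2.3156) cross=-10.150
θ=207°:   branch - wants cross < 0 → take C=(-0.6059,-2.3156) (cross=-10.150)
θ=207°: ex = (C−B)/|BC| = (0.9860,-0.1665); ey = (0.1665,0.9860)
θ=207°: P = B + -1.12·ex + 0.64·ey = (-4.5618,-0.9984)
θ=249°: B = A + 4.00·(cos249°, sin249°) = (-1.4335, -3.7343)
θ=249°: |BD| = 8.3188
θ=249°: circle(B,3.00) ∩ circle(D,7.00): a=1.7552, h=2.4330
θ=249°:   candidates: C₊=(-0.9573,-0.7724) cross=20.239; C₋=(1.2271,-5.1205) cross=-20.239
θ=249°:   branch - wants cross < 0 → take C=(1.2271,-5.1205) (cross=-20.239)
θ=249°: ex = (C−B)/|BC| = (0.8869,-0.4621); ey = (0.4621,0.8869)
θ=249°: P = B + -1.12·ex + 0.64·ey = (-2.1310,-2.6492)

θ=44°: 3.78 1.86
θ=85°: 1.39 4.74
θ=207°: -4.56 -1.00
θ=249°: -2.13 -2.65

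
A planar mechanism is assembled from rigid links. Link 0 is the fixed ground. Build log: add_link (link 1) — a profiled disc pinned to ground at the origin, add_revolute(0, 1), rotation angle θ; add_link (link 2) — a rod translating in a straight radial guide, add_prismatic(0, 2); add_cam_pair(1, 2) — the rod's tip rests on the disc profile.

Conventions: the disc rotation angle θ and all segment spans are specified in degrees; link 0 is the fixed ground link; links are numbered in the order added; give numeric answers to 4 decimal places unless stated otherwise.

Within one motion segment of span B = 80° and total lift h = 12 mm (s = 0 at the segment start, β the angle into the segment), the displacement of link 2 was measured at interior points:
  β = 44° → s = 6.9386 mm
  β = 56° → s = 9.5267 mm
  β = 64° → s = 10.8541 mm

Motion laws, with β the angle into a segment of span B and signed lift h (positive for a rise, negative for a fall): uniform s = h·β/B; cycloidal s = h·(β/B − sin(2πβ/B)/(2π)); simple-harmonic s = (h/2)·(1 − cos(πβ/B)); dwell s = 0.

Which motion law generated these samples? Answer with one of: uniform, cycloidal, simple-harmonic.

candidates at β/B = r: uniform s = h·r (linear in β); cycloidal s = h·(r − sin(2πr)/(2π)); simple-harmonic s = (h/2)(1 − cos(πr))
β=44°: printed 6.9386 | uniform 6.6000, cycloidal 7.1902, simple-harmonic 6.9386
β=56°: printed 9.5267 | uniform 8.4000, cycloidal 10.2164, simple-harmonic 9.5267
β=64°: printed 10.8541 | uniform 9.6000, cycloidal 11.4164, simple-harmonic 10.8541
only one law matches every sample → simple-harmonic

simple-harmonic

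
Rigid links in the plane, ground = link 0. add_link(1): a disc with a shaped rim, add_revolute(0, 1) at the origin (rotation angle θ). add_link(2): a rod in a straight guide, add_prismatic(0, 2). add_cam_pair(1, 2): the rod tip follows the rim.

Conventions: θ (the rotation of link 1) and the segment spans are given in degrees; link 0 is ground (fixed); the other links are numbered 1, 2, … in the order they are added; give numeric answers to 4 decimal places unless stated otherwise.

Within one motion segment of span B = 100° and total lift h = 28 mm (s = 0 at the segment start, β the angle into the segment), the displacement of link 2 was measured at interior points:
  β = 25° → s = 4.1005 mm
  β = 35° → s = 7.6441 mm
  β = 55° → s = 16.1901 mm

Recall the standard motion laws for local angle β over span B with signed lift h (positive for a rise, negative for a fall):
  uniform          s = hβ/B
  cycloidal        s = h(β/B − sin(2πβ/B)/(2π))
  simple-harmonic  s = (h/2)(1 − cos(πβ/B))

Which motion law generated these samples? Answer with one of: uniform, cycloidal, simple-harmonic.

candidates at β/B = r: uniform s = h·r (linear in β); cycloidal s = h·(r − sin(2πr)/(2π)); simple-harmonic s = (h/2)(1 − cos(πr))
β=25°: printed 4.1005 | uniform 7.0000, cycloidal 2.5437, simple-harmonic 4.1005
β=35°: printed 7.6441 | uniform 9.8000, cycloidal 6.1947, simple-harmonic 7.6441
β=55°: printed 16.1901 | uniform 15.4000, cycloidal 16.7771, simple-harmonic 16.1901
only one law matches every sample → simple-harmonic

simple-harmonic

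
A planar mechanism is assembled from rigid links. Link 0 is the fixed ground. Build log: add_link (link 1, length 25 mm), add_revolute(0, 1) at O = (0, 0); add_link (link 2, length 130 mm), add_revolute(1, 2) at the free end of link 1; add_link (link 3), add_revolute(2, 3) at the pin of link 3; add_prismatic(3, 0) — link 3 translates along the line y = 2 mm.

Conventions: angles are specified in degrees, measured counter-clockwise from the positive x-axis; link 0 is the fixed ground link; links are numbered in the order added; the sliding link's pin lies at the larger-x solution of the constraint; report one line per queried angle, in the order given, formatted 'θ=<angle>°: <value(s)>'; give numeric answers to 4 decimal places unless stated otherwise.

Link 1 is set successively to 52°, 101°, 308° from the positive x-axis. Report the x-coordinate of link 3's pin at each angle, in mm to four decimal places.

geometry: r = 25 mm, L = 130 mm, e = 2 mm
θ=52°: crank pin P = (r cos θ, r sin θ) = (15.391537, 19.700269)
θ=52°: h = r sin θ − e = 19.700269 − 2 = 17.700269
θ=52°: x = r cos θ + √(L² − h²) = 15.391537 + 128.789365 = 144.180902
θ=101°: crank pin P = (r cos θ, r sin θ) = (-4.770225, 24.540680)
θ=101°: h = r sin θ − e = 24.540680 − 2 = 22.540680
θ=101°: x = r cos θ + √(L² − h²) = -4.770225 + 128.030925 = 123.260700
θ=308°: crank pin P = (r cos θ, r sin θ) = (15.391537, -19.700269)
θ=308°: h = r sin θ − e = -19.700269 − 2 = -21.700269
θ=308°: x = r cos θ + √(L² − h²) = 15.391537 + 128.176044 = 143.567581

θ=52°: 144.1809
θ=101°: 123.2607
θ=308°: 143.5676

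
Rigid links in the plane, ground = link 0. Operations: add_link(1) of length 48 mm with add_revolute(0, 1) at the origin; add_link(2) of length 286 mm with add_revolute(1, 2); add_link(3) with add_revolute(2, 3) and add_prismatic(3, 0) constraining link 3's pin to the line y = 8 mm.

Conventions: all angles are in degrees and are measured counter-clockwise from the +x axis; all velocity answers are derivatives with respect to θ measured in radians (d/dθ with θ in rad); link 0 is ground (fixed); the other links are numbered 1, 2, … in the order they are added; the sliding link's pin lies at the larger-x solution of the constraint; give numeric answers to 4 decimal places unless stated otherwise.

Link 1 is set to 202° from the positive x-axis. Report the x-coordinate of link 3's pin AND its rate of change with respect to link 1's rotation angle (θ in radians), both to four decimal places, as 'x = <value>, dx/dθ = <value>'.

geometry: r = 48 mm, L = 286 mm, e = 8 mm
crank pin P = (r cos θ, r sin θ) = (-44.504825, -17.981116)
h = r sin θ − e = -17.981116 − 8 = -25.981116
x = r cos θ + √(L² − h²) = -44.504825 + 284.817453 = 240.312628
dx/dθ = −r sin θ − h·r cos θ/√(L² − h²) (θ in radians; h = -25.981116) = 13.921376

x = 240.3126, dx/dθ = 13.9214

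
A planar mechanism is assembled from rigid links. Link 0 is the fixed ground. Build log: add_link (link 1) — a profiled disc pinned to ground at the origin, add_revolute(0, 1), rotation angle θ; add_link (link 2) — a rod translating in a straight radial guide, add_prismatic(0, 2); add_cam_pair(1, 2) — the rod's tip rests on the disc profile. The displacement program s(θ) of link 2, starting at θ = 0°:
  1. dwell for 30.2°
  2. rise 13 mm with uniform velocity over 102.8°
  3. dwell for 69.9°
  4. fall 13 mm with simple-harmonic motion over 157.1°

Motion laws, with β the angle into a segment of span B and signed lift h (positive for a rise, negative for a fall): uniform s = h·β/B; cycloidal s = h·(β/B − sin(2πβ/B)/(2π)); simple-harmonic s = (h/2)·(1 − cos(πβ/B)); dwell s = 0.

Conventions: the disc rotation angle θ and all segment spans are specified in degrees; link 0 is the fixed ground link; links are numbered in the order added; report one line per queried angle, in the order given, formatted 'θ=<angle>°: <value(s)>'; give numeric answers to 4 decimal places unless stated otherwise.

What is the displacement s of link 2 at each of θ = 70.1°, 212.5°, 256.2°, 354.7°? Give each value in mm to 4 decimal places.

seg 1 [0°–30.2°] dwell: s stays 0.0000
seg 2 [30.2°–133°] uniform, h=13: θ=70.1° here. β=39.9, B=102.8. 13·39.9/102.8 = 5.0457 → s = 5.0457
seg 2 [30.2°–133°] uniform, h=13: full span → s += 13 → s = 13.0000
seg 3 [133°–202.9°] dwell: s stays 13.0000
seg 4 [202.9°–360°] simple-harmonic, h=-13: θ=212.5° here. β=9.6, B=157.1. -13/2·(1 − cos(π·0.0611)) = -0.1194 → s = 12.8806
seg 4 [202.9°–360°] simple-harmonic, h=-13: θ=256.2° here. β=53.3, B=157.1. -13/2·(1 − cos(π·0.3393)) = -3.3556 → s = 9.6444
seg 4 [202.9°–360°] simple-harmonic, h=-13: θ=354.7° here. β=151.8, B=157.1. -13/2·(1 − cos(π·0.9663)) = -12.9635 → s = 0.0365

θ=70.1°: 5.0457
θ=212.5°: 12.8806
θ=256.2°: 9.6444
θ=354.7°: 0.0365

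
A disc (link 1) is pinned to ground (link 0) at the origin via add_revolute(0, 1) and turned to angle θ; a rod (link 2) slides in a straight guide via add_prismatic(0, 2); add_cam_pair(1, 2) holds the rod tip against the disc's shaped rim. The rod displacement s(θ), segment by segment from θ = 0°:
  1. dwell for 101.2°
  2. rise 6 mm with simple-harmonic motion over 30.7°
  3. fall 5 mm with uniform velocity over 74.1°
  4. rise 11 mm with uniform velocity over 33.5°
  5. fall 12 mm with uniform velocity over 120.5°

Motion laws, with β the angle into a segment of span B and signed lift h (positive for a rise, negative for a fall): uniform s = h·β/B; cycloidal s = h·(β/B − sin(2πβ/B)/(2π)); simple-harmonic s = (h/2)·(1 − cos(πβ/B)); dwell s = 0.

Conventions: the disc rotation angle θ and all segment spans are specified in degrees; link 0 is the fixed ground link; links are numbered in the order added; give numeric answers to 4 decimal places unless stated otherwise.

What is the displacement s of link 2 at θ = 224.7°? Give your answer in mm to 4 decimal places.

segment 1 (0° to 101.2°, dwell): s unchanged at 0.0000
segment 2 (101.2° to 131.9°, simple-harmonic, h = 6) is passed completely: s = 0.0000 + (6) = 6.0000
segment 3 (131.9° to 206°, uniform, h = -5) is passed completely: s = 6.0000 + (-5) = 1.0000
θ = 224.7° falls in segment 4 (206° to 239.5°, uniform, h = 11): β = 224.7 − 206 = 18.7°, B = 33.5°; Δs = 11·18.7/33.5 = 6.1403; s = 1.0000 + 6.1403 = 7.1403

7.1403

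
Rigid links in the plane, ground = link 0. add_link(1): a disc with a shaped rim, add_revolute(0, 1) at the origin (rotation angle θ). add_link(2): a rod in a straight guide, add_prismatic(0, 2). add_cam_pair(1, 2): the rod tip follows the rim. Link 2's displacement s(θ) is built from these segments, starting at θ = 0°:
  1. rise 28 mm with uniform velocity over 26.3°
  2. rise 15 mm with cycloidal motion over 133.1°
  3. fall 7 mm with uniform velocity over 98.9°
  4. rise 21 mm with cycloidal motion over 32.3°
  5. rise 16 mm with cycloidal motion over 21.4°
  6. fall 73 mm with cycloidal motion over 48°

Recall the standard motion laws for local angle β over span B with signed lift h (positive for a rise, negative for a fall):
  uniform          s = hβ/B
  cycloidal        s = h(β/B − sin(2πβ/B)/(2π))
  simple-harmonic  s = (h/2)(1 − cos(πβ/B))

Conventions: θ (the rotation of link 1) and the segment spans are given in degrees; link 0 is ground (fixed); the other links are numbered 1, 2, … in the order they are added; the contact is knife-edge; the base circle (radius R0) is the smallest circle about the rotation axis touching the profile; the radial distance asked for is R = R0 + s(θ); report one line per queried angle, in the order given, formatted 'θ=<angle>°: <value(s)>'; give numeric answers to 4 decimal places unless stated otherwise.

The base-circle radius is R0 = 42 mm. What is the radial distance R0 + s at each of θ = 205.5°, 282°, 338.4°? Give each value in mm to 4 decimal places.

segment 1 (0° to 26.3°, uniform, h = 28) is passed completely: s = 0.0000 + (28) = 28.0000
segment 2 (26.3° to 159.4°, cycloidal, h = 15) is passed completely: s = 28.0000 + (15) = 43.0000
θ = 205.5° falls in segment 3 (159.4° to 258.3°, uniform, h = -7): β = 205.5 − 159.4 = 46.1°, B = 98.9°; Δs = -7·46.1/98.9 = -3.2629; s = 43.0000 − 3.2629 = 39.7371
segment 3 (159.4° to 258.3°, uniform, h = -7) is passed completely: s = 43.0000 + (-7) = 36.0000
θ = 282° falls in segment 4 (258.3° to 290.6°, cycloidal, h = 21): β = 282 − 258.3 = 23.7°, B = 32.3°; Δs = 21·(0.7337 − sin(2π·0.7337)/(2π)) = 18.7335; s = 36.0000 + 18.7335 = 54.7335
segment 4 (258.3° to 290.6°, cycloidal, h = 21) is passed completely: s = 36.0000 + (21) = 57.0000
segment 5 (290.6° to 312°, cycloidal, h = 16) is passed completely: s = 57.0000 + (16) = 73.0000
θ = 338.4° falls in segment 6 (312° to 360°, cycloidal, h = -73): β = 338.4 − 312 = 26.4°, B = 48°; Δs = -73·(0.5500 − sin(2π·0.5500)/(2π)) = -43.7403; s = 73.0000 − 43.7403 = 29.2597
θ=205.5°: R = R0 + s = 42 + 39.7371 = 81.7371
θ=282°: R = R0 + s = 42 + 54.7335 = 96.7335
θ=338.4°: R = R0 + s = 42 + 29.2597 = 71.2597

θ=205.5°: 81.7371
θ=282°: 96.7335
θ=338.4°: 71.2597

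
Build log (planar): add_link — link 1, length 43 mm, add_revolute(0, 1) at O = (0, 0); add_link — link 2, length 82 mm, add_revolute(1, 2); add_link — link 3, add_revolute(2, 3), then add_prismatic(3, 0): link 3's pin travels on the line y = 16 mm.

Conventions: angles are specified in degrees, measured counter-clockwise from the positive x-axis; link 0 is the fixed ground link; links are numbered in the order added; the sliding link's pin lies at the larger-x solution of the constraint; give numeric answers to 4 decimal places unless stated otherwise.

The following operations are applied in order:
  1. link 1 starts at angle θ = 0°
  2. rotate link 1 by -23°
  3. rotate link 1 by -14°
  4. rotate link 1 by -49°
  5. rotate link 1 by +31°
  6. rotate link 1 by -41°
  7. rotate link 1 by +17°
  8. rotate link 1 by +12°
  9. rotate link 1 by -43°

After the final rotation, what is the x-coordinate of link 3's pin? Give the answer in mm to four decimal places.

geometry: r = 43 mm, L = 82 mm, e = 16 mm; θ starts at 0°
rotate link 1 by -23°: θ ← 0° -23° = -23°
rotate link 1 by -14°: θ ← -23° -14° = -37°
rotate link 1 by -49°: θ ← -37° -49° = -86°
rotate link 1 by +31°: θ ← -86° +31° = -55°
rotate link 1 by -41°: θ ← -55° -41° = -96°
rotate link 1 by +17°: θ ← -96° +17° = -79°
rotate link 1 by +12°: θ ← -79° +12° = -67°
rotate link 1 by -43°: θ ← -67° -43° = -110°
crank pin P = (r cos θ, r sin θ) = (-14.706866, -40.406783)
h = r sin θ − e = -40.406783 − 16 = -56.406783
x = r cos θ + √(L² − h²) = -14.706866 + 59.517013 = 44.810147

44.8101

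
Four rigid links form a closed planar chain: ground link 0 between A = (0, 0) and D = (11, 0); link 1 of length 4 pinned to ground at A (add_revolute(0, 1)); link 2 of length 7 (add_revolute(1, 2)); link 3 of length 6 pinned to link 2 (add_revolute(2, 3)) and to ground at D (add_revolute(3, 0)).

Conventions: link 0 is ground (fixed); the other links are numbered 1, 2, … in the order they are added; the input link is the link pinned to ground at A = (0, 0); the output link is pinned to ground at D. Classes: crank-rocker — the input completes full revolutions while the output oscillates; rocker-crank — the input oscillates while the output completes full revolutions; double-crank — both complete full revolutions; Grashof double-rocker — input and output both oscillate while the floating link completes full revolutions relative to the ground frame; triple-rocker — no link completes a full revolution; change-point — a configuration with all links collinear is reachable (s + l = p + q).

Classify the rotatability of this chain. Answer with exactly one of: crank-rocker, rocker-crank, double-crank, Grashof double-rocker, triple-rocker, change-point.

lengths: ground=11, input=4, coupler=7, output=6
sorted: s=4 (shortest), l=11 (longest), p+q=13
s + l = 15 vs p + q = 13
s + l > p + q → non-Grashof → no link fully rotates → triple-rocker

triple-rocker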